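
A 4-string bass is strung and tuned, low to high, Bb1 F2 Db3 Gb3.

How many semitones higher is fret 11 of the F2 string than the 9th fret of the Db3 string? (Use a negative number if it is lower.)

-6 semitones

F2 at fret 11 → E3 (MIDI 52); Db3 at fret 9 → Bb3 (MIDI 58).
52 − 58 = -6, so the two pitches are 6 semitones apart.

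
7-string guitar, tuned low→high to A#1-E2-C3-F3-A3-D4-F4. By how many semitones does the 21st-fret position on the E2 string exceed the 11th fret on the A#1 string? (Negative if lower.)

E2 at fret 21 → C#4 (MIDI 61); A#1 at fret 11 → A2 (MIDI 45).
61 − 45 = 16, so the two pitches are 16 semitones apart.

16 semitones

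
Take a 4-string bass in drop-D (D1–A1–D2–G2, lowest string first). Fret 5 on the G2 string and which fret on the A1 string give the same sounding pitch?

15

G2 at fret 5 is G2 + 5 semitones = C3.
The open A1 string is 10 semitones below the open G2, so the same pitch on the A1 string lies at fret 5 + 10 = 15.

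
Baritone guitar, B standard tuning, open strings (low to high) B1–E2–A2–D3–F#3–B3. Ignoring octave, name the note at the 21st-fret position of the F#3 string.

D#

F#3 is MIDI 54. Adding 21 gives 75; 75 mod 12 = 3, i.e. D#.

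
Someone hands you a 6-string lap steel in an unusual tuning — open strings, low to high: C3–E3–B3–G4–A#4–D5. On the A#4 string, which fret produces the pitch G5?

G5 is 9 semitones above the open A#4 (A#–B–C–C#–D–D#–E–F–F#–G), so it sits at fret 9.

9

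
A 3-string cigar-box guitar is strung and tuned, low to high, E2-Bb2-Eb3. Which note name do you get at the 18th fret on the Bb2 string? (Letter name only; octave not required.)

E

Bb2 is MIDI 46. Adding 18 gives 64; 64 mod 12 = 4, i.e. E.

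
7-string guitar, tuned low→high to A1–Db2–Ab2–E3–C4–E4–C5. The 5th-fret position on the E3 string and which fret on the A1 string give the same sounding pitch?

Fret 5 on E3 is MIDI 52 + 5 = 57 (A3). On the A1 string (open MIDI 33), that pitch is 57 − 33 = fret 24.

24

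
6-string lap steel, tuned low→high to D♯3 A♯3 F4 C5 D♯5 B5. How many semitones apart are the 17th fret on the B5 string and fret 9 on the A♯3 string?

B5 at fret 17 → E7 (MIDI 100); A♯3 at fret 9 → G4 (MIDI 67).
100 − 67 = 33, so the two pitches are 33 semitones apart, with E7 the higher.

33 semitones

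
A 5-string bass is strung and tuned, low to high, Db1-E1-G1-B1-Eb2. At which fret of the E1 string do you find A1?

A1 is 5 semitones above the open E1 (E–F–Gb–G–Ab–A), so it sits at fret 5.

5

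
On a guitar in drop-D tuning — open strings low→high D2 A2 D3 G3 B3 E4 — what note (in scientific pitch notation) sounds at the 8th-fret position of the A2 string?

F3

The open A2 string plus 8 semitones: A–A#–B–C–C#–D–D#–E–F.
The walk passes from B into C once, so the octave number goes from 2 to 3.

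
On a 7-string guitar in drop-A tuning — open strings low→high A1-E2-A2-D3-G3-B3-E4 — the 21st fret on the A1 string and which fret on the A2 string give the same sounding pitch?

9

A1 at fret 21 is A1 + 21 semitones = F#3.
The open A2 string is 12 semitones above the open A1, so the same pitch on the A2 string lies at fret 21 − 12 = 9.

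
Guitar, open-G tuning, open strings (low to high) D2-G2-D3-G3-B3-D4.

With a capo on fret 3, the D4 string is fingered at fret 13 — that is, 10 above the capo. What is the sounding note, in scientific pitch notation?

D#5

The capo raises the open D4 by 3 semitones to F4; fretting 10 more gives D4 + 3 + 10 = D4 + 13 semitones = D#5.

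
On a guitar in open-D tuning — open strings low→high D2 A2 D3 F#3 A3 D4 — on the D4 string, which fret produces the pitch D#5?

13

D#5 is 13 semitones above the open D4 (D–D#–E–F–…–C#–D–D#), so it sits at fret 13.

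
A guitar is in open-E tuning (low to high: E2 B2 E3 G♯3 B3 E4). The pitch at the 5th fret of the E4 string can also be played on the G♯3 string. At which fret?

13

E4 at fret 5 is E4 + 5 semitones = A4.
The open G♯3 string is 8 semitones below the open E4, so the same pitch on the G♯3 string lies at fret 5 + 8 = 13.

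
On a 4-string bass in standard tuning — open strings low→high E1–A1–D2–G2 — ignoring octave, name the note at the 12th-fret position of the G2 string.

G2 is MIDI 43. Adding 12 gives 55; 55 mod 12 = 7, i.e. G.

G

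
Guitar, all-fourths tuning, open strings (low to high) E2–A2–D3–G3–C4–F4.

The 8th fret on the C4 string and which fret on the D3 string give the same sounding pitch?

C4 at fret 8 is C4 + 8 semitones = G#4.
The open D3 string is 10 semitones below the open C4, so the same pitch on the D3 string lies at fret 8 + 10 = 18.

18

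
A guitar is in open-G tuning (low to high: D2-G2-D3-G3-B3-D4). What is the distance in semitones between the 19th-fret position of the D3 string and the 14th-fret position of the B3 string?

D3 at fret 19 → A4 (MIDI 69); B3 at fret 14 → C#5 (MIDI 73).
69 − 73 = -4, so the two pitches are 4 semitones apart, with C#5 the higher.

4 semitones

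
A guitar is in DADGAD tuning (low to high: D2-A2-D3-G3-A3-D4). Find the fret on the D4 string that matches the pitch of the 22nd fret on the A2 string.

Fret 22 on A2 is MIDI 45 + 22 = 67 (G4). On the D4 string (open MIDI 62), that pitch is 67 − 62 = fret 5.

5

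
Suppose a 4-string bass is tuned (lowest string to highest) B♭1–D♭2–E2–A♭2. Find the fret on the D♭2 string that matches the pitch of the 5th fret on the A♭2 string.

12

A♭2 at fret 5 is A♭2 + 5 semitones = D♭3.
The open D♭2 string is 7 semitones below the open A♭2, so the same pitch on the D♭2 string lies at fret 5 + 7 = 12.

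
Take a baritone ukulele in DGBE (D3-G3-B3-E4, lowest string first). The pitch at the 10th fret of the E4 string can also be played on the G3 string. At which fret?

Fret 10 on E4 is MIDI 64 + 10 = 74 (D5). On the G3 string (open MIDI 55), that pitch is 74 − 55 = fret 19.

19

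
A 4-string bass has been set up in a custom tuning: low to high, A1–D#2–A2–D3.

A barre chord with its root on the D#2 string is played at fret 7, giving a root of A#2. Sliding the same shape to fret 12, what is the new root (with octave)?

D#3

Moving from fret 7 to fret 12 shifts the root by 5 semitones.
A#2 up 5 semitones is D#3.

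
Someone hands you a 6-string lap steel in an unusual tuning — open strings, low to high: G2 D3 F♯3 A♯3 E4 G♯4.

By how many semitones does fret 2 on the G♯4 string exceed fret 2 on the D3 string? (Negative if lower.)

G♯4 at fret 2 → A♯4 (MIDI 70); D3 at fret 2 → E3 (MIDI 52).
70 − 52 = 18, so the two pitches are 18 semitones apart.

18 semitones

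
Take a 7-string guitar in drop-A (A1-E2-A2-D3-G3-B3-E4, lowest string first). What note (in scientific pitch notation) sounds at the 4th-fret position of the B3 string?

D#4

B3 is MIDI 59. Adding 4 gives 63, which is D#4.
(Equivalently spelled Eb4.)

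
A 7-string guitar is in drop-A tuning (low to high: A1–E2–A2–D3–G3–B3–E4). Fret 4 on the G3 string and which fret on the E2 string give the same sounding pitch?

G3 at fret 4 is G3 + 4 semitones = B3.
The open E2 string is 15 semitones below the open G3, so the same pitch on the E2 string lies at fret 4 + 15 = 19.

19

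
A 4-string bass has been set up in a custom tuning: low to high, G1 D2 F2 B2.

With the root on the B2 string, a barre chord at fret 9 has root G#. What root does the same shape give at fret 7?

Moving from fret 9 to fret 7 shifts the root by -2 semitones.
G# down 2 semitones is F#.

F#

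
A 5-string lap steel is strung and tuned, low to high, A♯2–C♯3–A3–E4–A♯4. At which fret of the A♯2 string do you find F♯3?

8

F♯3 is 8 semitones above the open A♯2 (A#–B–C–C#–D–D#–E–F–F#), so it sits at fret 8.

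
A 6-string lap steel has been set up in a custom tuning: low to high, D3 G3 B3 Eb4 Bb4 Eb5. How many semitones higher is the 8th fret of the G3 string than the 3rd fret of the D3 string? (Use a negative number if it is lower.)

G3 at fret 8 → Eb4 (MIDI 63); D3 at fret 3 → F3 (MIDI 53).
63 − 53 = 10, so the two pitches are 10 semitones apart.

10 semitones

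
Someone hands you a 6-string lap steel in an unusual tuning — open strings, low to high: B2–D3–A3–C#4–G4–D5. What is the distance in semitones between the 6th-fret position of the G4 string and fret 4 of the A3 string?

G4 at fret 6 → C#5 (MIDI 73); A3 at fret 4 → C#4 (MIDI 61).
73 − 61 = 12, so the two pitches are 12 semitones apart, with C#5 the higher.

12 semitones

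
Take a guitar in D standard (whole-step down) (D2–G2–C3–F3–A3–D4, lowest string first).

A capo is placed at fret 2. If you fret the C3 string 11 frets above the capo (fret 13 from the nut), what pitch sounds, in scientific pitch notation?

C#4

The capo raises the open C3 by 2 semitones to D3; fretting 11 more gives C3 + 2 + 11 = C3 + 13 semitones = C#4.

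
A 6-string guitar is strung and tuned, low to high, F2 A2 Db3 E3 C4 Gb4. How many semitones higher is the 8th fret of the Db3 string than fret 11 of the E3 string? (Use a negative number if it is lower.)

-6 semitones

Db3 at fret 8 → A3 (MIDI 57); E3 at fret 11 → Eb4 (MIDI 63).
57 − 63 = -6, so the two pitches are 6 semitones apart.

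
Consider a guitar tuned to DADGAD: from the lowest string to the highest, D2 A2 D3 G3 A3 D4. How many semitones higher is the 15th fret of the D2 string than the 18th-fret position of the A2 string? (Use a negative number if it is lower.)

-10 semitones

D2 at fret 15 → F3 (MIDI 53); A2 at fret 18 → D♯4 (MIDI 63).
53 − 63 = -10, so the two pitches are 10 semitones apart.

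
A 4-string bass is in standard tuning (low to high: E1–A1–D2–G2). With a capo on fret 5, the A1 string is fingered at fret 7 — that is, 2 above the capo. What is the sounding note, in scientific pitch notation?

E2

The capo raises the open A1 by 5 semitones to D2; fretting 2 more gives A1 + 5 + 2 = A1 + 7 semitones = E2.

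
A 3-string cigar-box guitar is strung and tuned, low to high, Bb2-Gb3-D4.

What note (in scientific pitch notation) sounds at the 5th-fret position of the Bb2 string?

Eb3

Each fret is one semitone, so Bb2 + 5 = Eb3.
(Equivalently spelled D#3.)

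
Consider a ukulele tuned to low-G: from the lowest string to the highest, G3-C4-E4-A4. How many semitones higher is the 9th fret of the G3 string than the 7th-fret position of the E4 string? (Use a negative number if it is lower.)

G3 at fret 9 → E4 (MIDI 64); E4 at fret 7 → B4 (MIDI 71).
64 − 71 = -7, so the two pitches are 7 semitones apart.

-7 semitones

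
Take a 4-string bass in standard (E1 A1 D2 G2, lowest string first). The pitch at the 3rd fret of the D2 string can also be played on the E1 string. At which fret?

13

Fret 3 on D2 is MIDI 38 + 3 = 41 (F2). On the E1 string (open MIDI 28), that pitch is 41 − 28 = fret 13.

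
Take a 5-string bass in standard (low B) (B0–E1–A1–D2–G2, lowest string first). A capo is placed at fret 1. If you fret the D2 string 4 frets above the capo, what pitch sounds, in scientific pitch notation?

G2

The capo raises the open D2 by 1 semitone to D#2; fretting 4 more gives D2 + 1 + 4 = D2 + 5 semitones = G2.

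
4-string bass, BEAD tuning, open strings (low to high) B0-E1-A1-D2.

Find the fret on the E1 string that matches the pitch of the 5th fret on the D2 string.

D2 at fret 5 is D2 + 5 semitones = G2.
The open E1 string is 10 semitones below the open D2, so the same pitch on the E1 string lies at fret 5 + 10 = 15.

15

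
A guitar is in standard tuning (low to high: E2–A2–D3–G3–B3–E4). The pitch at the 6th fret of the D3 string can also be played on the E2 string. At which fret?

16

Fret 6 on D3 is MIDI 50 + 6 = 56 (G#3). On the E2 string (open MIDI 40), that pitch is 56 − 40 = fret 16.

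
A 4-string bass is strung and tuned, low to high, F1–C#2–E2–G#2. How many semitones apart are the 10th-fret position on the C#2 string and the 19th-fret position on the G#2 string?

C#2 at fret 10 → B2 (MIDI 47); G#2 at fret 19 → D#4 (MIDI 63).
47 − 63 = -16, so the two pitches are 16 semitones apart, with D#4 the higher.

16 semitones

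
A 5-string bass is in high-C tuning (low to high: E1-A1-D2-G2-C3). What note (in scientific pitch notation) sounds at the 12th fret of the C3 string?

C3 is MIDI 48. Adding 12 gives 60, which is C4.

C4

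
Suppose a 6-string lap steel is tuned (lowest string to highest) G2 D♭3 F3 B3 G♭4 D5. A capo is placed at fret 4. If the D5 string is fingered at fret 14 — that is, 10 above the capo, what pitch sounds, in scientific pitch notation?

The capo raises the open D5 by 4 semitones to G♭5; fretting 10 more gives D5 + 4 + 10 = D5 + 14 semitones = E6.

E6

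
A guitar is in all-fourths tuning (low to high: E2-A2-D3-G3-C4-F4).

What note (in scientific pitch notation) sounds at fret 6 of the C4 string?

C4 is MIDI 60. Adding 6 gives 66, which is F♯4.
(Equivalently spelled G♭4.)

F♯4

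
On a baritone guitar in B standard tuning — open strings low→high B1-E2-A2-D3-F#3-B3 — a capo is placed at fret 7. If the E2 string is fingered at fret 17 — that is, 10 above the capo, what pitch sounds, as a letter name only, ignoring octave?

The capo raises the open E2 by 7 semitones to B2; fretting 10 more gives E2 + 7 + 10 = E2 + 17 semitones, landing on A.

A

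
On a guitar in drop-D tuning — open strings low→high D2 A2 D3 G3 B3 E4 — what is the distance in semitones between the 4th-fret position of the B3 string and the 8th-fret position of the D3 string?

5 semitones

B3 at fret 4 → D♯4 (MIDI 63); D3 at fret 8 → A♯3 (MIDI 58).
63 − 58 = 5, so the two pitches are 5 semitones apart, with D♯4 the higher.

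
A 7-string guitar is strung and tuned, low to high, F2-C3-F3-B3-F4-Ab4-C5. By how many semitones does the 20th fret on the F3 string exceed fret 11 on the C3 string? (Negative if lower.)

F3 at fret 20 → Db5 (MIDI 73); C3 at fret 11 → B3 (MIDI 59).
73 − 59 = 14, so the two pitches are 14 semitones apart.

14 semitones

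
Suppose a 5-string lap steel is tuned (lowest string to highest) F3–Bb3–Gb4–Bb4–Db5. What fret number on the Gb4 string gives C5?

C5 is 6 semitones above the open Gb4 (Gb–G–Ab–A–Bb–B–C), so it sits at fret 6.

6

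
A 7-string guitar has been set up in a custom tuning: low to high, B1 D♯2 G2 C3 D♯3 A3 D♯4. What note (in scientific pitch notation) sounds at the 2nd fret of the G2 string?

G2 is MIDI 43. Adding 2 gives 45, which is A2.

A2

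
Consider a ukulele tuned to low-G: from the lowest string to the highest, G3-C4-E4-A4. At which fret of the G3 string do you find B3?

4

B3 is 4 semitones above the open G3 (G–G#–A–A#–B), so it sits at fret 4.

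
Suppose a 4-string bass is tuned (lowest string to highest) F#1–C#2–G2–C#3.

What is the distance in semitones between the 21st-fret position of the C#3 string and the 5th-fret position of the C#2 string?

C#3 at fret 21 → A#4 (MIDI 70); C#2 at fret 5 → F#2 (MIDI 42).
70 − 42 = 28, so the two pitches are 28 semitones apart, with A#4 the higher.

28 semitones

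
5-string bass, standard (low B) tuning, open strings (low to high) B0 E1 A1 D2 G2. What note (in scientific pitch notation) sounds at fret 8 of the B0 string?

G1

Each fret is one semitone, so B0 + 8 = G1.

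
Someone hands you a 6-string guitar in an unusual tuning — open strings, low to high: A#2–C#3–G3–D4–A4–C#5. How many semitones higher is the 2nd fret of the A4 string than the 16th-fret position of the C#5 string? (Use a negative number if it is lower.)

A4 at fret 2 → B4 (MIDI 71); C#5 at fret 16 → F6 (MIDI 89).
71 − 89 = -18, so the two pitches are 18 semitones apart.

-18 semitones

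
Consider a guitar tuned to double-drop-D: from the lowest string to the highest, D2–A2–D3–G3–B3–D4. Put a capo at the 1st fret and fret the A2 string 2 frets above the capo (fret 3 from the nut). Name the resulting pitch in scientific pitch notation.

The capo raises the open A2 by 1 semitone to A#2; fretting 2 more gives A2 + 1 + 2 = A2 + 3 semitones = C3.

C3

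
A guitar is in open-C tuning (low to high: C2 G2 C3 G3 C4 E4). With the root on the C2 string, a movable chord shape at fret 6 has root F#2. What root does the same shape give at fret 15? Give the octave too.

Moving from fret 6 to fret 15 shifts the root by 9 semitones.
F#2 up 9 semitones is D#3.

D#3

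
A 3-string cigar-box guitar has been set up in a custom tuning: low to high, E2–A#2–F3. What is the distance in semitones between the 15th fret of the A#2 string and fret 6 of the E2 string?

A#2 at fret 15 → C#4 (MIDI 61); E2 at fret 6 → A#2 (MIDI 46).
61 − 46 = 15, so the two pitches are 15 semitones apart, with C#4 the higher.

15 semitones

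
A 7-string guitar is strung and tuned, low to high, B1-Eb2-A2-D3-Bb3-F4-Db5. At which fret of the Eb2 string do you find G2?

4

G2 is 4 semitones above the open Eb2 (Eb–E–F–Gb–G), so it sits at fret 4.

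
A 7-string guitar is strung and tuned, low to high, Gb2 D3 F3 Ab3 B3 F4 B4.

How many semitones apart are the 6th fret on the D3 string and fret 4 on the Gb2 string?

10 semitones

D3 at fret 6 → Ab3 (MIDI 56); Gb2 at fret 4 → Bb2 (MIDI 46).
56 − 46 = 10, so the two pitches are 10 semitones apart, with Ab3 the higher.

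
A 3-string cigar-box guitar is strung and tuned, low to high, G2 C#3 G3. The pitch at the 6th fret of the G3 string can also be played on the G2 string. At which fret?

Fret 6 on G3 is MIDI 55 + 6 = 61 (C#4). On the G2 string (open MIDI 43), that pitch is 61 − 43 = fret 18.

18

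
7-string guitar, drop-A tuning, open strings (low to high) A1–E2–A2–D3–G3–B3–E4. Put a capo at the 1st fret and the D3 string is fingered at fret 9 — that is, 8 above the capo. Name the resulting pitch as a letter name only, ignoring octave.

B

The capo raises the open D3 by 1 semitone to D♯3; fretting 8 more gives D3 + 1 + 8 = D3 + 9 semitones, landing on B.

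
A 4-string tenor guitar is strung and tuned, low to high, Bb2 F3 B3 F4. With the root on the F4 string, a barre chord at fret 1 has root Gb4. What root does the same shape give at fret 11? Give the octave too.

Moving from fret 1 to fret 11 shifts the root by 10 semitones.
Gb4 up 10 semitones is E5.

E5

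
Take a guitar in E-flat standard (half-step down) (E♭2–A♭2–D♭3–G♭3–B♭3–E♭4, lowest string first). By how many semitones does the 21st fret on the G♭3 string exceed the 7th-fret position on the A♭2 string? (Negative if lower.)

G♭3 at fret 21 → E♭5 (MIDI 75); A♭2 at fret 7 → E♭3 (MIDI 51).
75 − 51 = 24, so the two pitches are 24 semitones apart.

24 semitones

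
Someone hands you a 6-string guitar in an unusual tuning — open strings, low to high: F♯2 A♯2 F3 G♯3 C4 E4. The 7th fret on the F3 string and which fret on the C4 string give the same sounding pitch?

F3 at fret 7 is F3 + 7 semitones = C4.
The open C4 string is 7 semitones above the open F3, so the same pitch on the C4 string lies at fret 7 − 7 = 0.

0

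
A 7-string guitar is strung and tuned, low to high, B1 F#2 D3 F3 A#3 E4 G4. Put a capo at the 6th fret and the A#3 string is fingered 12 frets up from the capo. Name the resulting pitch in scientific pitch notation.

E5

The capo raises the open A#3 by 6 semitones to E4; fretting 12 more gives A#3 + 6 + 12 = A#3 + 18 semitones = E5.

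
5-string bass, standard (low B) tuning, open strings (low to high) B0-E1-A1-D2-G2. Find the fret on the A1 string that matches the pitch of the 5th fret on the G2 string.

15

G2 at fret 5 is G2 + 5 semitones = C3.
The open A1 string is 10 semitones below the open G2, so the same pitch on the A1 string lies at fret 5 + 10 = 15.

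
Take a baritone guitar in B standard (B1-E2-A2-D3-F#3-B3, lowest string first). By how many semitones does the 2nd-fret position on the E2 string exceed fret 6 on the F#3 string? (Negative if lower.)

E2 at fret 2 → F#2 (MIDI 42); F#3 at fret 6 → C4 (MIDI 60).
42 − 60 = -18, so the two pitches are 18 semitones apart.

-18 semitones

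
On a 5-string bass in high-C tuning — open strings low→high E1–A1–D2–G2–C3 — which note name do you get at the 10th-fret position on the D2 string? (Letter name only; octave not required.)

C

D2 is MIDI 38. Adding 10 gives 48; 48 mod 12 = 0, i.e. C.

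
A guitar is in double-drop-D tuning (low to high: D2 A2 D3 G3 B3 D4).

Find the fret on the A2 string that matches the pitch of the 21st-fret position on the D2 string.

14

D2 at fret 21 is D2 + 21 semitones = B3.
The open A2 string is 7 semitones above the open D2, so the same pitch on the A2 string lies at fret 21 − 7 = 14.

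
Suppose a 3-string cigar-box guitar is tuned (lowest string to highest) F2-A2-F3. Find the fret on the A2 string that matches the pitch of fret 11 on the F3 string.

Fret 11 on F3 is MIDI 53 + 11 = 64 (E4). On the A2 string (open MIDI 45), that pitch is 64 − 45 = fret 19.

19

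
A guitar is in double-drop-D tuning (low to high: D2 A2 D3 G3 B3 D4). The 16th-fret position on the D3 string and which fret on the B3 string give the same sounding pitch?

7

D3 at fret 16 is D3 + 16 semitones = F#4.
The open B3 string is 9 semitones above the open D3, so the same pitch on the B3 string lies at fret 16 − 9 = 7.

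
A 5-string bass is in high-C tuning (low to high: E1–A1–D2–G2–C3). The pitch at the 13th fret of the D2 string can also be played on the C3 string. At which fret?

3

D2 at fret 13 is D2 + 13 semitones = D#3.
The open C3 string is 10 semitones above the open D2, so the same pitch on the C3 string lies at fret 13 − 10 = 3.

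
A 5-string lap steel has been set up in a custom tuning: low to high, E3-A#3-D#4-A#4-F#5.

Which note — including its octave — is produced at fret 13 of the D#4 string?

Each fret is one semitone, so D#4 + 13 = E5.

E5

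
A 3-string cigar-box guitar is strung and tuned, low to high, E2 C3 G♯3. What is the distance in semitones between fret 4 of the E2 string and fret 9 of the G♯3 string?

21 semitones

E2 at fret 4 → G♯2 (MIDI 44); G♯3 at fret 9 → F4 (MIDI 65).
44 − 65 = -21, so the two pitches are 21 semitones apart, with F4 the higher.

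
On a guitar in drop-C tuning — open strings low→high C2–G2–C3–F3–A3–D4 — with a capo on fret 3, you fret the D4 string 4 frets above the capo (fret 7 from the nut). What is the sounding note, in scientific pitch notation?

The capo raises the open D4 by 3 semitones to F4; fretting 4 more gives D4 + 3 + 4 = D4 + 7 semitones = A4.

A4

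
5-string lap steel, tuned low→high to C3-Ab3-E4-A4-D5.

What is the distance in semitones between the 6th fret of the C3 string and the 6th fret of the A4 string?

21 semitones

C3 at fret 6 → Gb3 (MIDI 54); A4 at fret 6 → Eb5 (MIDI 75).
54 − 75 = -21, so the two pitches are 21 semitones apart, with Eb5 the higher.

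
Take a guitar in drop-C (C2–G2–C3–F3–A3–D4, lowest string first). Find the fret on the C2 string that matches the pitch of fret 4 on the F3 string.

21

Fret 4 on F3 is MIDI 53 + 4 = 57 (A3). On the C2 string (open MIDI 36), that pitch is 57 − 36 = fret 21.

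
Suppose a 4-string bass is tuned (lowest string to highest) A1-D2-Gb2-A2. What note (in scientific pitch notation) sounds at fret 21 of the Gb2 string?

Eb4

The open Gb2 string plus 21 semitones: Gb–G–Ab–A–…–Db–D–Eb.
The walk passes from B into C 2 times, so the octave number goes from 2 to 4.
(Equivalently spelled D#4.)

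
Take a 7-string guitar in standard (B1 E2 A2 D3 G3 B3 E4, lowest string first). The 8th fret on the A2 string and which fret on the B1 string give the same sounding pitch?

A2 at fret 8 is A2 + 8 semitones = F3.
The open B1 string is 10 semitones below the open A2, so the same pitch on the B1 string lies at fret 8 + 10 = 18.

18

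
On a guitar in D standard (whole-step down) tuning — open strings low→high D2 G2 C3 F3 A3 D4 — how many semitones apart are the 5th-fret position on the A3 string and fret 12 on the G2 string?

A3 at fret 5 → D4 (MIDI 62); G2 at fret 12 → G3 (MIDI 55).
62 − 55 = 7, so the two pitches are 7 semitones apart, with D4 the higher.

7 semitones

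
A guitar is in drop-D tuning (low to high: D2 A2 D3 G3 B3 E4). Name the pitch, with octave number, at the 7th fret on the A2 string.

E3

The open A2 string plus 7 semitones: A–A#–B–C–C#–D–D#–E.
The walk passes from B into C once, so the octave number goes from 2 to 3.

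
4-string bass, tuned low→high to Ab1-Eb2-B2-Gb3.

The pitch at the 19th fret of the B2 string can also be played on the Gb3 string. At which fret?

12

B2 at fret 19 is B2 + 19 semitones = Gb4.
The open Gb3 string is 7 semitones above the open B2, so the same pitch on the Gb3 string lies at fret 19 − 7 = 12.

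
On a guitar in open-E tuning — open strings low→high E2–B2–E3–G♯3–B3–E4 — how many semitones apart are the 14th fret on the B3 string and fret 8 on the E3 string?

B3 at fret 14 → C♯5 (MIDI 73); E3 at fret 8 → C4 (MIDI 60).
73 − 60 = 13, so the two pitches are 13 semitones apart, with C♯5 the higher.

13 semitones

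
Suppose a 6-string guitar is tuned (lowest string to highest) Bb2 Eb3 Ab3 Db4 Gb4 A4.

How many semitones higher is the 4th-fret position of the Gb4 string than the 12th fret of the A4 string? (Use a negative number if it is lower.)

Gb4 at fret 4 → Bb4 (MIDI 70); A4 at fret 12 → A5 (MIDI 81).
70 − 81 = -11, so the two pitches are 11 semitones apart.

-11 semitones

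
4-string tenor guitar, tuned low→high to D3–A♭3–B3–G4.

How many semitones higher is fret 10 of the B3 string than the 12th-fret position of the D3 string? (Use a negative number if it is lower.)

7 semitones

B3 at fret 10 → A4 (MIDI 69); D3 at fret 12 → D4 (MIDI 62).
69 − 62 = 7, so the two pitches are 7 semitones apart.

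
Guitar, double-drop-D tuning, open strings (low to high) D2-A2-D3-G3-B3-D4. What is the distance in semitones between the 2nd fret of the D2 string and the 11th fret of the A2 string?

D2 at fret 2 → E2 (MIDI 40); A2 at fret 11 → G#3 (MIDI 56).
40 − 56 = -16, so the two pitches are 16 semitones apart, with G#3 the higher.

16 semitones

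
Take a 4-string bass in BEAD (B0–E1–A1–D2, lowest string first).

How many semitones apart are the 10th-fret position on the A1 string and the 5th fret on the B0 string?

A1 at fret 10 → G2 (MIDI 43); B0 at fret 5 → E1 (MIDI 28).
43 − 28 = 15, so the two pitches are 15 semitones apart, with G2 the higher.

15 semitones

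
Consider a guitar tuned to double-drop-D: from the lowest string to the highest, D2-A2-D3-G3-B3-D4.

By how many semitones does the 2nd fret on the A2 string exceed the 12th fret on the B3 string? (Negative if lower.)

-24 semitones

A2 at fret 2 → B2 (MIDI 47); B3 at fret 12 → B4 (MIDI 71).
47 − 71 = -24, so the two pitches are 24 semitones apart.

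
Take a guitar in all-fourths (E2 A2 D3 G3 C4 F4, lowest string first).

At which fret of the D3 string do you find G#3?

6

G#3 is 6 semitones above the open D3 (D–D#–E–F–F#–G–G#), so it sits at fret 6.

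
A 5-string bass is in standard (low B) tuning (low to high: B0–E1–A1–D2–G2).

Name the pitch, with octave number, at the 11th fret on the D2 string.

Each fret is one semitone, so D2 + 11 = C#3.
(Equivalently spelled Db3.)

C#3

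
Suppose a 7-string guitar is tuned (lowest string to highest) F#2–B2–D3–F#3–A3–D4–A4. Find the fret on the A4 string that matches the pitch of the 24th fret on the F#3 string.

F#3 at fret 24 is F#3 + 24 semitones = F#5.
The open A4 string is 15 semitones above the open F#3, so the same pitch on the A4 string lies at fret 24 − 15 = 9.

9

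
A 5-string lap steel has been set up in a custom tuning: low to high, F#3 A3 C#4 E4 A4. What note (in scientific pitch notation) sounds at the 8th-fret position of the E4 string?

C5

Each fret is one semitone, so E4 + 8 = C5.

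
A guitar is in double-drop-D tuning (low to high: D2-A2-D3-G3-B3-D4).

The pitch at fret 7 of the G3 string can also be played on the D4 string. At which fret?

0

G3 at fret 7 is G3 + 7 semitones = D4.
The open D4 string is 7 semitones above the open G3, so the same pitch on the D4 string lies at fret 7 − 7 = 0.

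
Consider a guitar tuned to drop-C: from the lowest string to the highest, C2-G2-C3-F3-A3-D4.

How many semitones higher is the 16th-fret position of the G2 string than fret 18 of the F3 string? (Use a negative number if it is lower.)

G2 at fret 16 → B3 (MIDI 59); F3 at fret 18 → B4 (MIDI 71).
59 − 71 = -12, so the two pitches are 12 semitones apart.

-12 semitones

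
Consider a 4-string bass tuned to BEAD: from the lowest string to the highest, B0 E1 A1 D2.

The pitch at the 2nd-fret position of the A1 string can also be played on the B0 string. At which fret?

12

A1 at fret 2 is A1 + 2 semitones = B1.
The open B0 string is 10 semitones below the open A1, so the same pitch on the B0 string lies at fret 2 + 10 = 12.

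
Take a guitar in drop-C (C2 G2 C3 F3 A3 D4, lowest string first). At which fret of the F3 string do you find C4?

C4 is 7 semitones above the open F3 (F–F#–G–G#–A–A#–B–C), so it sits at fret 7.

7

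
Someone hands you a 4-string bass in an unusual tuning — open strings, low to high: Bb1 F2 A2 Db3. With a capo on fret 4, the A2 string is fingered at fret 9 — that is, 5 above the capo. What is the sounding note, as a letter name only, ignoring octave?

Gb

The capo raises the open A2 by 4 semitones to Db3; fretting 5 more gives A2 + 4 + 5 = A2 + 9 semitones, landing on Gb.
(Also written F#.)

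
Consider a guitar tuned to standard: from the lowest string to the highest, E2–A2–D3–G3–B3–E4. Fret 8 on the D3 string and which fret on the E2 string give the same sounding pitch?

18

Fret 8 on D3 is MIDI 50 + 8 = 58 (A♯3). On the E2 string (open MIDI 40), that pitch is 58 − 40 = fret 18.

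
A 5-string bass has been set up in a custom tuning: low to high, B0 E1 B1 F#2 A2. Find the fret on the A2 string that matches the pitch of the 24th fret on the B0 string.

Fret 24 on B0 is MIDI 23 + 24 = 47 (B2). On the A2 string (open MIDI 45), that pitch is 47 − 45 = fret 2.

2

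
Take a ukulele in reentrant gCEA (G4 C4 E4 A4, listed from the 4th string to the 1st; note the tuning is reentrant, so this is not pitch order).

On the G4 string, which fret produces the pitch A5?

14

A5 is 14 semitones above the open G4 (G–G#–A–A#–…–G–G#–A), so it sits at fret 14.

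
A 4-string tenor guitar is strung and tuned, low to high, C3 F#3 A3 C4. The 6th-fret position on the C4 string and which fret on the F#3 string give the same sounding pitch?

Fret 6 on C4 is MIDI 60 + 6 = 66 (F#4). On the F#3 string (open MIDI 54), that pitch is 66 − 54 = fret 12.

12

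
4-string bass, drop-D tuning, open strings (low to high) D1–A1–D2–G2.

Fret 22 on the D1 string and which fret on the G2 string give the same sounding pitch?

5

D1 at fret 22 is D1 + 22 semitones = C3.
The open G2 string is 17 semitones above the open D1, so the same pitch on the G2 string lies at fret 22 − 17 = 5.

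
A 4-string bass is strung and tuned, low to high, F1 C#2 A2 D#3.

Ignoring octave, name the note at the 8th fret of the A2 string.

A2 is MIDI 45. Adding 8 gives 53; 53 mod 12 = 5, i.e. F.

F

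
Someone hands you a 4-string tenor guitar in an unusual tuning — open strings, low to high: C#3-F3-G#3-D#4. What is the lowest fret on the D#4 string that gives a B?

From D#4, count semitones up the chromatic scale until reaching B: D#–E–F–F#–G–G#–A–A#–B — 8 steps.

8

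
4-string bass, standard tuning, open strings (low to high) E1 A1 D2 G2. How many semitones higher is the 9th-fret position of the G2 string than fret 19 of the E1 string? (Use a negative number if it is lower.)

5 semitones

G2 at fret 9 → E3 (MIDI 52); E1 at fret 19 → B2 (MIDI 47).
52 − 47 = 5, so the two pitches are 5 semitones apart.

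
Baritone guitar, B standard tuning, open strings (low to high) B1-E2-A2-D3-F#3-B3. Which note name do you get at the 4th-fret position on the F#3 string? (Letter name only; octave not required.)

The open F#3 string plus 4 semitones: F#–G–G#–A–A#.
(Equivalently spelled Bb.)

A#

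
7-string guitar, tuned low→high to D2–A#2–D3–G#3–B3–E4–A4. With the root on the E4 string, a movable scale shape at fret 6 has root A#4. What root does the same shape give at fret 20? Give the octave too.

C6

Moving from fret 6 to fret 20 shifts the root by 14 semitones.
A#4 up 14 semitones is C6.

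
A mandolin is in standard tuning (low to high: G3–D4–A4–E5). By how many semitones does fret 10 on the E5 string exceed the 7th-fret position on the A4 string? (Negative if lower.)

10 semitones

E5 at fret 10 → D6 (MIDI 86); A4 at fret 7 → E5 (MIDI 76).
86 − 76 = 10, so the two pitches are 10 semitones apart.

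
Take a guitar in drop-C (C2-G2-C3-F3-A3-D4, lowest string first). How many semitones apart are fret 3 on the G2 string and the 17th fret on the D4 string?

G2 at fret 3 → A#2 (MIDI 46); D4 at fret 17 → G5 (MIDI 79).
46 − 79 = -33, so the two pitches are 33 semitones apart, with G5 the higher.

33 semitones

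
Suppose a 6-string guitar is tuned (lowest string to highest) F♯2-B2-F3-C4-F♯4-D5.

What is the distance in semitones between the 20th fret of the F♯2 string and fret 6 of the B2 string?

F♯2 at fret 20 → D4 (MIDI 62); B2 at fret 6 → F3 (MIDI 53).
62 − 53 = 9, so the two pitches are 9 semitones apart, with D4 the higher.

9 semitones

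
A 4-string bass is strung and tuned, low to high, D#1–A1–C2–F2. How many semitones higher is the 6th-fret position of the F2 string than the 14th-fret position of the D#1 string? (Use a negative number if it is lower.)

F2 at fret 6 → B2 (MIDI 47); D#1 at fret 14 → F2 (MIDI 41).
47 − 41 = 6, so the two pitches are 6 semitones apart.

6 semitones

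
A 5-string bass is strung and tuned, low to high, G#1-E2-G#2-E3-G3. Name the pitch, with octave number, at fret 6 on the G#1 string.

D2

Each fret is one semitone, so G#1 + 6 = D2.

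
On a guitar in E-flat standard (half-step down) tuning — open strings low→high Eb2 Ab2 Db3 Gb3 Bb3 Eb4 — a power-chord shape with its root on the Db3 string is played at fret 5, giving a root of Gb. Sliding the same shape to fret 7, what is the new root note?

Moving from fret 5 to fret 7 shifts the root by 2 semitones.
Gb up 2 semitones is Ab.

Ab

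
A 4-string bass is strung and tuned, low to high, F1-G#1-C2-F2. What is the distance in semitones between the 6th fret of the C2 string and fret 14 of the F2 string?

13 semitones

C2 at fret 6 → F#2 (MIDI 42); F2 at fret 14 → G3 (MIDI 55).
42 − 55 = -13, so the two pitches are 13 semitones apart, with G3 the higher.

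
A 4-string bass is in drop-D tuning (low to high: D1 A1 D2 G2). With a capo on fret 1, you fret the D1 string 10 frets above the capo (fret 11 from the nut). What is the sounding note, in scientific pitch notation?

The capo raises the open D1 by 1 semitone to D#1; fretting 10 more gives D1 + 1 + 10 = D1 + 11 semitones = C#2.
(Also written Db.)

C#2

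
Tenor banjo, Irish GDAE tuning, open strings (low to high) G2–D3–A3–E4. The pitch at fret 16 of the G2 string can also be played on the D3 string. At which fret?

Fret 16 on G2 is MIDI 43 + 16 = 59 (B3). On the D3 string (open MIDI 50), that pitch is 59 − 50 = fret 9.

9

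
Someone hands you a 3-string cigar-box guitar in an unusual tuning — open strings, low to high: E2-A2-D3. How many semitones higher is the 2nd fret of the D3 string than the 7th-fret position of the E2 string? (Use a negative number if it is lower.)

5 semitones

D3 at fret 2 → E3 (MIDI 52); E2 at fret 7 → B2 (MIDI 47).
52 − 47 = 5, so the two pitches are 5 semitones apart.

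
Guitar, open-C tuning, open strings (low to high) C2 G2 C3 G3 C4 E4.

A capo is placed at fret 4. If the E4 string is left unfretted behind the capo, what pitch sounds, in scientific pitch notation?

G♯4

The capo raises the open E4 by 4 semitones to G♯4; fretting 0 more gives E4 + 4 + 0 = E4 + 4 semitones = G♯4.
(Also written A♭.)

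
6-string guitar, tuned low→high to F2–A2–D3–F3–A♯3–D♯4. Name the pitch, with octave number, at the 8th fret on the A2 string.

F3

Each fret is one semitone, so A2 + 8 = F3.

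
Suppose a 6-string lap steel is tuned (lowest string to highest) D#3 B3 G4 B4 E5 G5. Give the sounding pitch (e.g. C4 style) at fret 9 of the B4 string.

G#5

The open B4 string plus 9 semitones: B–C–C#–D–D#–E–F–F#–G–G#.
The walk passes from B into C once, so the octave number goes from 4 to 5.
(Equivalently spelled Ab5.)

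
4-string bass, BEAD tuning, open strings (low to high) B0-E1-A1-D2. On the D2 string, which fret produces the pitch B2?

9

B2 is 9 semitones above the open D2 (D–D#–E–F–F#–G–G#–A–A#–B), so it sits at fret 9.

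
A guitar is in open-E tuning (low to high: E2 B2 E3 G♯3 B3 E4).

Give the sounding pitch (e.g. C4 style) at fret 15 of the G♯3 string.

Each fret is one semitone, so G♯3 + 15 = B4.

B4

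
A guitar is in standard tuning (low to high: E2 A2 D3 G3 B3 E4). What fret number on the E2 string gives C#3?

9

C#3 is 9 semitones above the open E2 (E–F–F#–G–G#–A–A#–B–C–C#), so it sits at fret 9.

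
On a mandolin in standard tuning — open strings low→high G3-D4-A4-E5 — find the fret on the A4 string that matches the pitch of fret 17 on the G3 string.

3

G3 at fret 17 is G3 + 17 semitones = C5.
The open A4 string is 14 semitones above the open G3, so the same pitch on the A4 string lies at fret 17 − 14 = 3.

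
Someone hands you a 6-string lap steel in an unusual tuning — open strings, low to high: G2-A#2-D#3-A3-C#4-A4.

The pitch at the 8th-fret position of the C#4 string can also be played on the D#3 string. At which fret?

Fret 8 on C#4 is MIDI 61 + 8 = 69 (A4). On the D#3 string (open MIDI 51), that pitch is 69 − 51 = fret 18.

18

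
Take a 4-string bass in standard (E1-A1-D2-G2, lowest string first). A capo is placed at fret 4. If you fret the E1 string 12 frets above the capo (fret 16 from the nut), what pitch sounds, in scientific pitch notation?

The capo raises the open E1 by 4 semitones to G♯1; fretting 12 more gives E1 + 4 + 12 = E1 + 16 semitones = G♯2.
(Also written A♭.)

G♯2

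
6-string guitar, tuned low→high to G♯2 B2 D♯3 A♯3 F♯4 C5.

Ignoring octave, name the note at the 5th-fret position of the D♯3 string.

The open D♯3 string plus 5 semitones: D#–E–F–F#–G–G#.
(Equivalently spelled A♭.)

G♯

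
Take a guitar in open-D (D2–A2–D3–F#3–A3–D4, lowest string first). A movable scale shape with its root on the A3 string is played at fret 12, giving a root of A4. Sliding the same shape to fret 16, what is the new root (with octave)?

C#5

Moving from fret 12 to fret 16 shifts the root by 4 semitones.
A4 up 4 semitones is C#5.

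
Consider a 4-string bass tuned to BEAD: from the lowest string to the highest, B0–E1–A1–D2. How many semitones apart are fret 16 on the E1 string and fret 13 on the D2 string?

7 semitones

E1 at fret 16 → G#2 (MIDI 44); D2 at fret 13 → D#3 (MIDI 51).
44 − 51 = -7, so the two pitches are 7 semitones apart, with D#3 the higher.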